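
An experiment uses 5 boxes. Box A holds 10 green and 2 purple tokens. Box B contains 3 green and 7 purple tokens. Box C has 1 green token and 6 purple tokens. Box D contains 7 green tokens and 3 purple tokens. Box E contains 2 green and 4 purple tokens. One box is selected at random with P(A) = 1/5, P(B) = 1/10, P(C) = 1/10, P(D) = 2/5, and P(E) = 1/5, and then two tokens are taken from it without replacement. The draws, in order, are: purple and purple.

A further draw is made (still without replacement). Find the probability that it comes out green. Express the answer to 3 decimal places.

0.431

The likelihood of the observed sequence under each hypothesis: P(data | box A) = (2/12)(1/11) = 0.015152; P(data | box B) = (7/10)(6/9) = 0.46667; P(data | box C) = (6/7)(5/6) = 0.71429; P(data | box D) = (3/10)(2/9) = 0.066667; P(data | box E) = (4/6)(3/5) = 0.4.
Multiplying each by its prior: 1/5 · 0.015152 = 0.0030303, 1/10 · 0.46667 = 0.046667, 1/10 · 0.71429 = 0.071429, 2/5 · 0.066667 = 0.026667, 1/5 · 0.4 = 0.08; these sum to 0.22779.
The posterior is then P(box A | data) = 0.013303, P(box B | data) = 0.20487, P(box C | data) = 0.31357, P(box D | data) = 0.11707, P(box E | data) = 0.3512.
So P(green next | data) = Σ P(green next | H) P(H | data) = (1)(0.013303) + (3/8)(0.20487) + (1/5)(0.31357) + (7/8)(0.11707) + (1/2)(0.3512) = 0.43087.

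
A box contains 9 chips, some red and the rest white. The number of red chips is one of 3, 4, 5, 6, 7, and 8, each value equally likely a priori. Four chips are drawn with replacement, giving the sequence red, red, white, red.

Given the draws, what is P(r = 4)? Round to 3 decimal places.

The likelihood of the observed sequence under each hypothesis: P(data | r = 3) = (3/9)(3/9)(6/9)(3/9) = 0.024691; P(data | r = 4) = (4/9)(4/9)(5/9)(4/9) = 0.048773; P(data | r = 5) = (5/9)(5/9)(4/9)(5/9) = 0.076208; P(data | r = 6) = (6/9)(6/9)(3/9)(6/9) = 0.098765; P(data | r = 7) = (7/9)(7/9)(2/9)(7/9) = 0.10456; P(data | r = 8) = (8/9)(8/9)(1/9)(8/9) = 0.078037.
The prior-weighted likelihoods are 1/6 · 0.024691 = 0.0041152, 1/6 · 0.048773 = 0.0081288, 1/6 · 0.076208 = 0.012701, 1/6 · 0.098765 = 0.016461, 1/6 · 0.10456 = 0.017426, 1/6 · 0.078037 = 0.013006; with total 0.071839.
Hence P(r = 4 | data) = (0.0081288) / (0.071839) = 0.11315.

0.113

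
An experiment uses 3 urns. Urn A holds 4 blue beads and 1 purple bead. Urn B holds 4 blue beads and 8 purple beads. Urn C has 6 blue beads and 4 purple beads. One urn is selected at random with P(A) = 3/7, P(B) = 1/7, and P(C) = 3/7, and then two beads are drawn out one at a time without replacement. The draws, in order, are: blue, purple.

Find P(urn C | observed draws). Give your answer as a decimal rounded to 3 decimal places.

0.487

Compute the likelihood of the observed sequence for each case: P(data | urn A) = (4/5)(1/4) = 0.2; P(data | urn B) = (4/12)(8/11) = 0.24242; P(data | urn C) = (6/10)(4/9) = 0.26667.
Multiplying each by its prior: 3/7 · 0.2 = 0.085714, 1/7 · 0.24242 = 0.034632, 3/7 · 0.26667 = 0.11429; summing to 0.23463.
Therefore the posterior P(urn C | data) = (0.11429) / (0.23463) = 0.48708.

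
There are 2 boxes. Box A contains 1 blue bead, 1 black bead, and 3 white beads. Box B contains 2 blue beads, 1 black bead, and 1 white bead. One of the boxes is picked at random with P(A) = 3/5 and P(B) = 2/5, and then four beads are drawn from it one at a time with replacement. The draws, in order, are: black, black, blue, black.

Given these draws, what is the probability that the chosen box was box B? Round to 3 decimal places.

0.765

Compute the likelihood of the observed sequence for each case: P(data | box A) = (1/5)(1/5)(1/5)(1/5) = 0.0016; P(data | box B) = (1/4)(1/4)(2/4)(1/4) = 0.0078125.
Weighting by the prior gives 3/5 · 0.0016 = 0.00096, 2/5 · 0.0078125 = 0.003125; with total 0.004085.
Therefore the posterior P(box B | data) = (0.003125) / (0.004085) = 0.76499.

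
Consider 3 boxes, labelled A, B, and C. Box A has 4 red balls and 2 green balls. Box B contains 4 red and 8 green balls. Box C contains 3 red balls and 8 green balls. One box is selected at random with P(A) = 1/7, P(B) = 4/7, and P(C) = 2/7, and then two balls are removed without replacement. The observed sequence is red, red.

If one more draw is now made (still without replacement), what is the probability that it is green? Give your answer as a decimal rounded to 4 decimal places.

0.6736

Under each hypothesis, the probability of the observed sequence is: P(data | box A) = (4/6)(3/5) = 2/5; P(data | box B) = (4/12)(3/11) = 1/11; P(data | box C) = (3/11)(2/10) = 3/55.
The prior-weighted likelihoods are 1/7 · 2/5 = 2/35, 4/7 · 1/11 = 4/77, 2/7 · 3/55 = 6/385; these sum to 48/385.
Normalising, the posterior is P(box A | data) = 11/24, P(box B | data) = 5/12, P(box C | data) = 1/8.
The predictive probability is P(green next | data) = (1/2)(11/24) + (4/5)(5/12) + (8/9)(1/8) = 97/144.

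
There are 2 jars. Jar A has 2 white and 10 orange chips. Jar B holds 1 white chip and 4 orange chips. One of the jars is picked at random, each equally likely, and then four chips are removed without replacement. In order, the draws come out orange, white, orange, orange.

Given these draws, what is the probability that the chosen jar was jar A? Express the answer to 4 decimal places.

0.3774

The likelihood of the observed sequence under each hypothesis: P(data | jar A) = (10/12)(2/11)(9/10)(8/9) = 4/33; P(data | jar B) = (4/5)(1/4)(3/3)(2/2) = 1/5.
Weighting by the prior gives 1/2 · 4/33 = 2/33, 1/2 · 1/5 = 1/10; summing to 53/330.
By Bayes' rule, P(jar A | data) = (2/33) / (53/330) = 20/53.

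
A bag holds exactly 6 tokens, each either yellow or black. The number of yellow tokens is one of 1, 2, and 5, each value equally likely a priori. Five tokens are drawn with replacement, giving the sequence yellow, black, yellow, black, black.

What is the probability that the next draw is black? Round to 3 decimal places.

0.687

Under each hypothesis, the probability of the observed sequence is: P(data | r = 1) = (1/6)(5/6)(1/6)(5/6)(5/6) = 0.016075; P(data | r = 2) = (2/6)(4/6)(2/6)(4/6)(4/6) = 0.032922; P(data | r = 5) = (5/6)(1/6)(5/6)(1/6)(1/6) = 0.003215.
Weighting by the prior gives 1/3 · 0.016075 = 0.0053584, 1/3 · 0.032922 = 0.010974, 1/3 · 0.003215 = 0.0010717; summing to 0.017404.
Normalising, the posterior is P(r = 1 | data) = 0.30788, P(r = 2 | data) = 0.63054, P(r = 5 | data) = 0.061576.
So P(black next | data) = Σ P(black next | H) P(H | data) = (5/6)(0.30788) + (2/3)(0.63054) + (1/6)(0.061576) = 0.68719.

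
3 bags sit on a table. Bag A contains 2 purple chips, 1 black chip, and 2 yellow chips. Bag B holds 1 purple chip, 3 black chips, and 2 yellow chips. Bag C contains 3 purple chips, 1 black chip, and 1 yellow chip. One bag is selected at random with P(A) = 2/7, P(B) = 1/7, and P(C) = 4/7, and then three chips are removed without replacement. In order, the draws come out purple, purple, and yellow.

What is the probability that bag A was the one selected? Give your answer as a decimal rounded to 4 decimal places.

Under each hypothesis, the probability of the observed sequence is: P(data | bag A) = (2/5)(1/4)(2/3) = 1/15; P(data | bag B) = (1/6)(0/5) = 0; P(data | bag C) = (3/5)(2/4)(1/3) = 1/10.
Weighting by the prior gives 2/7 · 1/15 = 2/105, 1/7 · 0 = 0, 4/7 · 1/10 = 2/35; summing to 8/105.
Therefore the posterior P(bag A | data) = (2/105) / (8/105) = 1/4.

0.2500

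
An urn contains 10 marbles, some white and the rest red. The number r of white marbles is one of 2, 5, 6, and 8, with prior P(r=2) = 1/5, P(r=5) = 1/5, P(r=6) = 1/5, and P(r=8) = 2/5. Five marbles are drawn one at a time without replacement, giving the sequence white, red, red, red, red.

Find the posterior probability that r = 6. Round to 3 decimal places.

0.035

The likelihood of the observed sequence under each hypothesis: P(data | r = 2) = (2/10)(8/9)(7/8)(6/7)(5/6) = 0.11111; P(data | r = 5) = (5/10)(5/9)(4/8)(3/7)(2/6) = 0.019841; P(data | r = 6) = (6/10)(4/9)(3/8)(2/7)(1/6) = 0.0047619; P(data | r = 8) = (8/10)(2/9)(1/8)(0/7) = 0.
Multiplying each by its prior: 1/5 · 0.11111 = 0.022222, 1/5 · 0.019841 = 0.0039683, 1/5 · 0.0047619 = 0.00095238, 2/5 · 0 = 0; summing to 0.027143.
So P(r = 6 | data) = (0.00095238) / (0.027143) = 0.035088.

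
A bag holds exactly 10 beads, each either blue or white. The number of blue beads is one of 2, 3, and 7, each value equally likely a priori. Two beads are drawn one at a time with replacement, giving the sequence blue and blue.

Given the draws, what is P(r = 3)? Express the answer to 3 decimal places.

0.145

For each hypothesis, P(data | H) works out to: P(data | r = 2) = (2/10)(2/10) = 1/25; P(data | r = 3) = (3/10)(3/10) = 9/100; P(data | r = 7) = (7/10)(7/10) = 49/100.
The prior-weighted likelihoods are 1/3 · 1/25 = 1/75, 1/3 · 9/100 = 3/100, 1/3 · 49/100 = 49/300; summing to 31/150.
Hence P(r = 3 | data) = (3/100) / (31/150) = 9/62.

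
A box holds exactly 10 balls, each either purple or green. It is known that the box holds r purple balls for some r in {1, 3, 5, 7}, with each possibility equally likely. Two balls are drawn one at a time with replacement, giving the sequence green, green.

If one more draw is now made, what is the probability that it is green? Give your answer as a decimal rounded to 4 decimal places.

The likelihood of the observed sequence under each hypothesis: P(data | r = 1) = (9/10)(9/10) = 81/100; P(data | r = 3) = (7/10)(7/10) = 49/100; P(data | r = 5) = (5/10)(5/10) = 1/4; P(data | r = 7) = (3/10)(3/10) = 9/100.
Multiplying each by its prior: 1/4 · 81/100 = 81/400, 1/4 · 49/100 = 49/400, 1/4 · 1/4 = 1/16, 1/4 · 9/100 = 9/400; summing to 41/100.
Normalising, the posterior is P(r = 1 | data) = 81/164, P(r = 3 | data) = 49/164, P(r = 5 | data) = 25/164, P(r = 7 | data) = 9/164.
The predictive probability is P(green next | data) = (9/10)(81/164) + (7/10)(49/164) + (1/2)(25/164) + (3/10)(9/164) = 153/205.

0.7463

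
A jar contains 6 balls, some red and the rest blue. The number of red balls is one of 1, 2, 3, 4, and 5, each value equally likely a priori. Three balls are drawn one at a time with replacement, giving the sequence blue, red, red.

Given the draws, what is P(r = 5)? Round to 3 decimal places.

Compute the likelihood of the observed sequence for each case: P(data | r = 1) = (5/6)(1/6)(1/6) = 5/216; P(data | r = 2) = (4/6)(2/6)(2/6) = 2/27; P(data | r = 3) = (3/6)(3/6)(3/6) = 1/8; P(data | r = 4) = (2/6)(4/6)(4/6) = 4/27; P(data | r = 5) = (1/6)(5/6)(5/6) = 25/216.
The prior-weighted likelihoods are 1/5 · 5/216 = 1/216, 1/5 · 2/27 = 2/135, 1/5 · 1/8 = 1/40, 1/5 · 4/27 = 4/135, 1/5 · 25/216 = 5/216; summing to 7/72.
Therefore the posterior P(r = 5 | data) = (5/216) / (7/72) = 5/21.

0.238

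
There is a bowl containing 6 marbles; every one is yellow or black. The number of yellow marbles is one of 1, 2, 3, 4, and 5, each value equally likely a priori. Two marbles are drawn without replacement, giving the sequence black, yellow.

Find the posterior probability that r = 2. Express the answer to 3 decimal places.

0.229

For each hypothesis, P(data | H) works out to: P(data | r = 1) = (5/6)(1/5) = 1/6; P(data | r = 2) = (4/6)(2/5) = 4/15; P(data | r = 3) = (3/6)(3/5) = 3/10; P(data | r = 4) = (2/6)(4/5) = 4/15; P(data | r = 5) = (1/6)(5/5) = 1/6.
The prior-weighted likelihoods are 1/5 · 1/6 = 1/30, 1/5 · 4/15 = 4/75, 1/5 · 3/10 = 3/50, 1/5 · 4/15 = 4/75, 1/5 · 1/6 = 1/30; with total 7/30.
So P(r = 2 | data) = (4/75) / (7/30) = 8/35.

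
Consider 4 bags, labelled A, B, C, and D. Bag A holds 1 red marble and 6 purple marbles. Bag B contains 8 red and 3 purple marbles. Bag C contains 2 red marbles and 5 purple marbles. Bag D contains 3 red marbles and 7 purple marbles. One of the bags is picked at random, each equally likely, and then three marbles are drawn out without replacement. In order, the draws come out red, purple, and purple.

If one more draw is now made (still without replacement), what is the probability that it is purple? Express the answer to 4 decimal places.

0.7485

For each hypothesis, P(data | H) works out to: P(data | bag A) = (1/7)(6/6)(5/5) = 1/7; P(data | bag B) = (8/11)(3/10)(2/9) = 8/165; P(data | bag C) = (2/7)(5/6)(4/5) = 4/21; P(data | bag D) = (3/10)(7/9)(6/8) = 7/40.
Multiplying each by its prior: 1/4 · 1/7 = 1/28, 1/4 · 8/165 = 2/165, 1/4 · 4/21 = 1/21, 1/4 · 7/40 = 7/160; these sum to 49/352.
Normalising, the posterior is P(bag A | data) = 0.25656, P(bag B | data) = 0.087075, P(bag C | data) = 0.34208, P(bag D | data) = 0.31429.
Averaging over the posterior, P(purple next | data) = (1)(0.25656) + (1/8)(0.087075) + (3/4)(0.34208) + (5/7)(0.31429) = 0.74849.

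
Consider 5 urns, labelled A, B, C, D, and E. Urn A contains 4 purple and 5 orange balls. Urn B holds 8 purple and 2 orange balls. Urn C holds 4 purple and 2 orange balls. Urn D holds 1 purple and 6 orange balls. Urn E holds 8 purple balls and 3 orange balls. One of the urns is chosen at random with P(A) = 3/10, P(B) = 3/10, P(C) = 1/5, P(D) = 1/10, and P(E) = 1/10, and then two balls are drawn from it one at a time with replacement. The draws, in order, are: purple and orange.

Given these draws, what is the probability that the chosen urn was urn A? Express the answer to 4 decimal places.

0.3730

Under each hypothesis, the probability of the observed sequence is: P(data | urn A) = (4/9)(5/9) = 0.24691; P(data | urn B) = (8/10)(2/10) = 0.16; P(data | urn C) = (4/6)(2/6) = 0.22222; P(data | urn D) = (1/7)(6/7) = 0.12245; P(data | urn E) = (8/11)(3/11) = 0.19835.
The prior-weighted likelihoods are 3/10 · 0.24691 = 0.074074, 3/10 · 0.16 = 0.048, 1/5 · 0.22222 = 0.044444, 1/10 · 0.12245 = 0.012245, 1/10 · 0.19835 = 0.019835; summing to 0.1986.
By Bayes' rule, P(urn A | data) = (0.074074) / (0.1986) = 0.37298.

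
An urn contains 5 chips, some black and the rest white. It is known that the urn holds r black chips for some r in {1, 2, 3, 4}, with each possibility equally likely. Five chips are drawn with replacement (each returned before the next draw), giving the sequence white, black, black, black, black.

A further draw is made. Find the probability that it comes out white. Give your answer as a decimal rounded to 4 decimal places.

0.3149

The likelihood of the observed sequence under each hypothesis: P(data | r = 1) = (4/5)(1/5)(1/5)(1/5)(1/5) = 0.00128; P(data | r = 2) = (3/5)(2/5)(2/5)(2/5)(2/5) = 0.01536; P(data | r = 3) = (2/5)(3/5)(3/5)(3/5)(3/5) = 0.05184; P(data | r = 4) = (1/5)(4/5)(4/5)(4/5)(4/5) = 0.08192.
The prior-weighted likelihoods are 1/4 · 0.00128 = 0.00032, 1/4 · 0.01536 = 0.00384, 1/4 · 0.05184 = 0.01296, 1/4 · 0.08192 = 0.02048; summing to 0.0376.
The posterior is then P(r = 1 | data) = 0.0085106, P(r = 2 | data) = 0.10213, P(r = 3 | data) = 0.34468, P(r = 4 | data) = 0.54468.
Averaging over the posterior, P(white next | data) = (4/5)(0.0085106) + (3/5)(0.10213) + (2/5)(0.34468) + (1/5)(0.54468) = 0.31489.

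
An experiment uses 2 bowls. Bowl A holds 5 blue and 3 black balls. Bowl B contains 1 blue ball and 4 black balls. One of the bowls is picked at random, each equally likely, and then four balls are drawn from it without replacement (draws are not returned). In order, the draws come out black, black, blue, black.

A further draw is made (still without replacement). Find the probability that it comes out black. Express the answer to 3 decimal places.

Compute the likelihood of the observed sequence for each case: P(data | bowl A) = (3/8)(2/7)(5/6)(1/5) = 1/56; P(data | bowl B) = (4/5)(3/4)(1/3)(2/2) = 1/5.
The prior-weighted likelihoods are 1/2 · 1/56 = 1/112, 1/2 · 1/5 = 1/10; with total 61/560.
The posterior is then P(bowl A | data) = 5/61, P(bowl B | data) = 56/61.
Averaging over the posterior, P(black next | data) = (0)(5/61) + (1)(56/61) = 56/61.

0.918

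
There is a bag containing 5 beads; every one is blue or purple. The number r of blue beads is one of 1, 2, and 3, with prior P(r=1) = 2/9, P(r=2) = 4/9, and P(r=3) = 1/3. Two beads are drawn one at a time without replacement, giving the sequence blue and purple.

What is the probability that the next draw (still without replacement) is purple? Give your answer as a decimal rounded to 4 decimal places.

0.6000

For each hypothesis, P(data | H) works out to: P(data | r = 1) = (1/5)(4/4) = 1/5; P(data | r = 2) = (2/5)(3/4) = 3/10; P(data | r = 3) = (3/5)(2/4) = 3/10.
The prior-weighted likelihoods are 2/9 · 1/5 = 2/45, 4/9 · 3/10 = 2/15, 1/3 · 3/10 = 1/10; these sum to 5/18.
Normalising, the posterior is P(r = 1 | data) = 4/25, P(r = 2 | data) = 12/25, P(r = 3 | data) = 9/25.
So P(purple next | data) = Σ P(purple next | H) P(H | data) = (1)(4/25) + (2/3)(12/25) + (1/3)(9/25) = 3/5.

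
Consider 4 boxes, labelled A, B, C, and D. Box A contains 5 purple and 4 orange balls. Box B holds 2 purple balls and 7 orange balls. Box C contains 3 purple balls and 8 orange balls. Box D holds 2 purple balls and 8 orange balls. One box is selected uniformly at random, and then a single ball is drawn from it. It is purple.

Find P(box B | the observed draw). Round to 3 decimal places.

Under each hypothesis, the probability of this draw is: P(data | box A) = (5/9) = 0.55556; P(data | box B) = (2/9) = 0.22222; P(data | box C) = (3/11) = 0.27273; P(data | box D) = (2/10) = 0.2.
Multiplying each by its prior: 1/4 · 0.55556 = 0.13889, 1/4 · 0.22222 = 0.055556, 1/4 · 0.27273 = 0.068182, 1/4 · 0.2 = 0.05; summing to 0.31263.
By Bayes' rule, P(box B | data) = (0.055556) / (0.31263) = 0.17771.

0.178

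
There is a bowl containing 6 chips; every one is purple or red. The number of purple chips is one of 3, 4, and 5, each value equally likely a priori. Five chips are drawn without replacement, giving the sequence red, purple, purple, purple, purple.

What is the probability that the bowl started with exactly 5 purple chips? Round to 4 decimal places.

The likelihood of the observed sequence under each hypothesis: P(data | r = 3) = (3/6)(3/5)(2/4)(1/3)(0/2) = 0; P(data | r = 4) = (2/6)(4/5)(3/4)(2/3)(1/2) = 1/15; P(data | r = 5) = (1/6)(5/5)(4/4)(3/3)(2/2) = 1/6.
Multiplying each by its prior: 1/3 · 0 = 0, 1/3 · 1/15 = 1/45, 1/3 · 1/6 = 1/18; these sum to 7/90.
Therefore the posterior P(r = 5 | data) = (1/18) / (7/90) = 5/7.

0.7143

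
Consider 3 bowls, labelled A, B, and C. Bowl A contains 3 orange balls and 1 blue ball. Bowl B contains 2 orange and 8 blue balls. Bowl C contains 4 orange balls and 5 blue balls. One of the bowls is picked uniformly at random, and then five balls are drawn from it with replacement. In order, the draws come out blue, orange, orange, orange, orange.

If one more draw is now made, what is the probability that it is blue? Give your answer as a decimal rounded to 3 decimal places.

0.322

The likelihood of the observed sequence under each hypothesis: P(data | bowl A) = (1/4)(3/4)(3/4)(3/4)(3/4) = 0.079102; P(data | bowl B) = (8/10)(2/10)(2/10)(2/10)(2/10) = 0.00128; P(data | bowl C) = (5/9)(4/9)(4/9)(4/9)(4/9) = 0.021677.
The prior-weighted likelihoods are 1/3 · 0.079102 = 0.026367, 1/3 · 0.00128 = 0.00042667, 1/3 · 0.021677 = 0.0072256; summing to 0.034019.
Normalising, the posterior is P(bowl A | data) = 0.77506, P(bowl B | data) = 0.012542, P(bowl C | data) = 0.2124.
The predictive probability is P(blue next | data) = (1/4)(0.77506) + (4/5)(0.012542) + (5/9)(0.2124) = 0.3218.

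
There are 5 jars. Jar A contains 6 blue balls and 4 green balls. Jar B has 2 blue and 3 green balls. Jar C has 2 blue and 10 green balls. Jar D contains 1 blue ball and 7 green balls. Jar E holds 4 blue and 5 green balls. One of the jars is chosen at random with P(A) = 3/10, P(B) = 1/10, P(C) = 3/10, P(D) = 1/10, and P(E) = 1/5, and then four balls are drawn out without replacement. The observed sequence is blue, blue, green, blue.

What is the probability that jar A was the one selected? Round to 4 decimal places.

0.7826

For each hypothesis, P(data | H) works out to: P(data | jar A) = (6/10)(5/9)(4/8)(4/7) = 2/21; P(data | jar B) = (2/5)(1/4)(3/3)(0/2) = 0; P(data | jar C) = (2/12)(1/11)(10/10)(0/9) = 0; P(data | jar D) = (1/8)(0/7) = 0; P(data | jar E) = (4/9)(3/8)(5/7)(2/6) = 5/126.
Weighting by the prior gives 3/10 · 2/21 = 1/35, 1/10 · 0 = 0, 3/10 · 0 = 0, 1/10 · 0 = 0, 1/5 · 5/126 = 1/126; these sum to 23/630.
So P(jar A | data) = (1/35) / (23/630) = 18/23.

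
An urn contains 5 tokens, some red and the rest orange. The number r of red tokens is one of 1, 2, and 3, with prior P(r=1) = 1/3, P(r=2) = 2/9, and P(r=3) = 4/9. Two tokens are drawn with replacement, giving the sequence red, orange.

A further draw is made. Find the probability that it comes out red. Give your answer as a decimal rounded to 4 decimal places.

The likelihood of the observed sequence under each hypothesis: P(data | r = 1) = (1/5)(4/5) = 4/25; P(data | r = 2) = (2/5)(3/5) = 6/25; P(data | r = 3) = (3/5)(2/5) = 6/25.
Weighting by the prior gives 1/3 · 4/25 = 4/75, 2/9 · 6/25 = 4/75, 4/9 · 6/25 = 8/75; summing to 16/75.
Normalising, the posterior is P(r = 1 | data) = 1/4, P(r = 2 | data) = 1/4, P(r = 3 | data) = 1/2.
The predictive probability is P(red next | data) = (1/5)(1/4) + (2/5)(1/4) + (3/5)(1/2) = 9/20.

0.4500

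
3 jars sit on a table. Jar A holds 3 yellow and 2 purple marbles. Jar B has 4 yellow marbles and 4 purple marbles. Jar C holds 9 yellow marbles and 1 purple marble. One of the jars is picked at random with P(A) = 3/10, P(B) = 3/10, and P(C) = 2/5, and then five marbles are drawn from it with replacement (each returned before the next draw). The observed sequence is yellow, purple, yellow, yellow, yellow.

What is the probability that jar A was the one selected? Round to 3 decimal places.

0.304

Compute the likelihood of the observed sequence for each case: P(data | jar A) = (3/5)(2/5)(3/5)(3/5)(3/5) = 0.05184; P(data | jar B) = (4/8)(4/8)(4/8)(4/8)(4/8) = 0.03125; P(data | jar C) = (9/10)(1/10)(9/10)(9/10)(9/10) = 0.06561.
The prior-weighted likelihoods are 3/10 · 0.05184 = 0.015552, 3/10 · 0.03125 = 0.009375, 2/5 · 0.06561 = 0.026244; with total 0.051171.
Hence P(jar A | data) = (0.015552) / (0.051171) = 0.30392.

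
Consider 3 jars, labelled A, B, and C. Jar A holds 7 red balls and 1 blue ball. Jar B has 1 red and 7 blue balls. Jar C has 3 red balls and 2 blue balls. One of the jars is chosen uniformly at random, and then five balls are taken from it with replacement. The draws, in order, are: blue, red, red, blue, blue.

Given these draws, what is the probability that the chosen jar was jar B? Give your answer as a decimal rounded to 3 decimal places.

0.299

For each hypothesis, P(data | H) works out to: P(data | jar A) = (1/8)(7/8)(7/8)(1/8)(1/8) = 0.0014954; P(data | jar B) = (7/8)(1/8)(1/8)(7/8)(7/8) = 0.010468; P(data | jar C) = (2/5)(3/5)(3/5)(2/5)(2/5) = 0.02304.
The prior-weighted likelihoods are 1/3 · 0.0014954 = 0.00049845, 1/3 · 0.010468 = 0.0034892, 1/3 · 0.02304 = 0.00768; these sum to 0.011668.
Hence P(jar B | data) = (0.0034892) / (0.011668) = 0.29905.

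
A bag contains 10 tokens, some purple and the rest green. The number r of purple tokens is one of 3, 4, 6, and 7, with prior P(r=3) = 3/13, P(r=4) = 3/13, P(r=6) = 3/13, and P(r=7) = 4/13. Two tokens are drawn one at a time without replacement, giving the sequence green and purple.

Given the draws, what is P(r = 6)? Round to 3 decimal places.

Compute the likelihood of the observed sequence for each case: P(data | r = 3) = (7/10)(3/9) = 7/30; P(data | r = 4) = (6/10)(4/9) = 4/15; P(data | r = 6) = (4/10)(6/9) = 4/15; P(data | r = 7) = (3/10)(7/9) = 7/30.
Multiplying each by its prior: 3/13 · 7/30 = 7/130, 3/13 · 4/15 = 4/65, 3/13 · 4/15 = 4/65, 4/13 · 7/30 = 14/195; summing to 97/390.
So P(r = 6 | data) = (4/65) / (97/390) = 24/97.

0.247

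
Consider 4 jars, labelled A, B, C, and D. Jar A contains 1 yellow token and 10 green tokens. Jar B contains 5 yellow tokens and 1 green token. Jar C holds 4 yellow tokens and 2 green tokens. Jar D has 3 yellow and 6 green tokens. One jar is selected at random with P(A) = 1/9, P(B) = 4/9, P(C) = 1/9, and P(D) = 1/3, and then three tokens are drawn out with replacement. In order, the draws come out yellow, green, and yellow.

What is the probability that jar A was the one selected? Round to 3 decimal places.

0.009

For each hypothesis, P(data | H) works out to: P(data | jar A) = (1/11)(10/11)(1/11) = 0.0075131; P(data | jar B) = (5/6)(1/6)(5/6) = 0.11574; P(data | jar C) = (4/6)(2/6)(4/6) = 0.14815; P(data | jar D) = (3/9)(6/9)(3/9) = 0.074074.
Weighting by the prior gives 1/9 · 0.0075131 = 0.00083479, 4/9 · 0.11574 = 0.05144, 1/9 · 0.14815 = 0.016461, 1/3 · 0.074074 = 0.024691; summing to 0.093427.
Therefore the posterior P(jar A | data) = (0.00083479) / (0.093427) = 0.0089352.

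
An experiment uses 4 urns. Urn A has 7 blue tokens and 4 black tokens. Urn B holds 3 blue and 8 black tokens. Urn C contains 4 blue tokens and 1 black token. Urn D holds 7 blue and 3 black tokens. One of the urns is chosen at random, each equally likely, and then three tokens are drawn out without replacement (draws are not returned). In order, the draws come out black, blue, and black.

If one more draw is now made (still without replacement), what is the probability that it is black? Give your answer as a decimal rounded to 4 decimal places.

Under each hypothesis, the probability of the observed sequence is: P(data | urn A) = (4/11)(7/10)(3/9) = 0.084848; P(data | urn B) = (8/11)(3/10)(7/9) = 0.1697; P(data | urn C) = (1/5)(4/4)(0/3) = 0; P(data | urn D) = (3/10)(7/9)(2/8) = 0.058333.
The prior-weighted likelihoods are 1/4 · 0.084848 = 0.021212, 1/4 · 0.1697 = 0.042424, 1/4 · 0 = 0, 1/4 · 0.058333 = 0.014583; summing to 0.07822.
Dividing through by the total gives posterior P(urn A | data) = 0.27119, P(urn B | data) = 0.54237, P(urn C | data) = 0, P(urn D | data) = 0.18644.
The predictive probability is P(black next | data) = (1/4)(0.27119) + (3/4)(0.54237) + (1/7)(0.18644) = 0.50121.

0.5012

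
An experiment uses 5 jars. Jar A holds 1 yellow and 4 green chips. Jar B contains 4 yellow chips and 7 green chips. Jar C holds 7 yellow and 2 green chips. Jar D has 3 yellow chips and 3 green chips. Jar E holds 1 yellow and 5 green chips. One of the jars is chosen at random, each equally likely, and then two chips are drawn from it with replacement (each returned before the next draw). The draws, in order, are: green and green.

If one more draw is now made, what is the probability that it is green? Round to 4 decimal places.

0.7281

Under each hypothesis, the probability of the observed sequence is: P(data | jar A) = (4/5)(4/5) = 0.64; P(data | jar B) = (7/11)(7/11) = 0.40496; P(data | jar C) = (2/9)(2/9) = 0.049383; P(data | jar D) = (3/6)(3/6) = 0.25; P(data | jar E) = (5/6)(5/6) = 0.69444.
Multiplying each by its prior: 1/5 · 0.64 = 0.128, 1/5 · 0.40496 = 0.080992, 1/5 · 0.049383 = 0.0098765, 1/5 · 0.25 = 0.05, 1/5 · 0.69444 = 0.13889; with total 0.40776.
Normalising, the posterior is P(jar A | data) = 0.31391, P(jar B | data) = 0.19863, P(jar C | data) = 0.024222, P(jar D | data) = 0.12262, P(jar E | data) = 0.34062.
The predictive probability is P(green next | data) = (4/5)(0.31391) + (7/11)(0.19863) + (2/9)(0.024222) + (1/2)(0.12262) + (5/6)(0.34062) = 0.72807.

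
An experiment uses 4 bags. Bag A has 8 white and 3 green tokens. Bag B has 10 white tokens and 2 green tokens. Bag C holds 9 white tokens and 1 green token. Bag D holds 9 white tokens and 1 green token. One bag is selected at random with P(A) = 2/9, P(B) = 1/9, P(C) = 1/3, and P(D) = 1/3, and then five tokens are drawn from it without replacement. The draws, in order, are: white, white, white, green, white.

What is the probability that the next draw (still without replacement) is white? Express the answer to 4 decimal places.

0.9147

Under each hypothesis, the probability of the observed sequence is: P(data | bag A) = (8/11)(7/10)(6/9)(3/8)(5/7) = 0.090909; P(data | bag B) = (10/12)(9/11)(8/10)(2/9)(7/8) = 0.10606; P(data | bag C) = (9/10)(8/9)(7/8)(1/7)(6/6) = 0.1; P(data | bag D) = (9/10)(8/9)(7/8)(1/7)(6/6) = 0.1.
Weighting by the prior gives 2/9 · 0.090909 = 0.020202, 1/9 · 0.10606 = 0.011785, 1/3 · 0.1 = 0.033333, 1/3 · 0.1 = 0.033333; with total 0.098653.
Dividing through by the total gives posterior P(bag A | data) = 0.20478, P(bag B | data) = 0.11945, P(bag C | data) = 0.33788, P(bag D | data) = 0.33788.
So P(white next | data) = Σ P(white next | H) P(H | data) = (2/3)(0.20478) + (6/7)(0.11945) + (1)(0.33788) + (1)(0.33788) = 0.91468.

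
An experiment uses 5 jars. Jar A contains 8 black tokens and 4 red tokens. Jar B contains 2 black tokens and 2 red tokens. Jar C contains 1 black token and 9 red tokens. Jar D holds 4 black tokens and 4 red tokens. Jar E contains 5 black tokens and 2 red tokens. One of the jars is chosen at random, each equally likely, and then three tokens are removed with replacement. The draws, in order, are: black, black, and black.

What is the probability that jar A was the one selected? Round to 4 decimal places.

0.3250

The likelihood of the observed sequence under each hypothesis: P(data | jar A) = (8/12)(8/12)(8/12) = 0.2963; P(data | jar B) = (2/4)(2/4)(2/4) = 0.125; P(data | jar C) = (1/10)(1/10)(1/10) = 0.001; P(data | jar D) = (4/8)(4/8)(4/8) = 0.125; P(data | jar E) = (5/7)(5/7)(5/7) = 0.36443.
Weighting by the prior gives 1/5 · 0.2963 = 0.059259, 1/5 · 0.125 = 0.025, 1/5 · 0.001 = 0.0002, 1/5 · 0.125 = 0.025, 1/5 · 0.36443 = 0.072886; these sum to 0.18235.
By Bayes' rule, P(jar A | data) = (0.059259) / (0.18235) = 0.32498.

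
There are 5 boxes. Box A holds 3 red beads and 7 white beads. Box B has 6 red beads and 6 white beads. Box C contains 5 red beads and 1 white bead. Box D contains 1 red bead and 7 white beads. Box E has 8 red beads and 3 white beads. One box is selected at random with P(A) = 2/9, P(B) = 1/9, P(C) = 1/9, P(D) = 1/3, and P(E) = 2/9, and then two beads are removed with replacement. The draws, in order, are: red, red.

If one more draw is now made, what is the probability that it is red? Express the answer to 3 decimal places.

Under each hypothesis, the probability of the observed sequence is: P(data | box A) = (3/10)(3/10) = 0.09; P(data | box B) = (6/12)(6/12) = 0.25; P(data | box C) = (5/6)(5/6) = 0.69444; P(data | box D) = (1/8)(1/8) = 0.015625; P(data | box E) = (8/11)(8/11) = 0.52893.
Multiplying each by its prior: 2/9 · 0.09 = 0.02, 1/9 · 0.25 = 0.027778, 1/9 · 0.69444 = 0.07716, 1/3 · 0.015625 = 0.0052083, 2/9 · 0.52893 = 0.11754; these sum to 0.24769.
The posterior is then P(box A | data) = 0.080748, P(box B | data) = 0.11215, P(box C | data) = 0.31153, P(box D | data) = 0.021028, P(box E | data) = 0.47455.
The predictive probability is P(red next | data) = (3/10)(0.080748) + (1/2)(0.11215) + (5/6)(0.31153) + (1/8)(0.021028) + (8/11)(0.47455) = 0.68766.

0.688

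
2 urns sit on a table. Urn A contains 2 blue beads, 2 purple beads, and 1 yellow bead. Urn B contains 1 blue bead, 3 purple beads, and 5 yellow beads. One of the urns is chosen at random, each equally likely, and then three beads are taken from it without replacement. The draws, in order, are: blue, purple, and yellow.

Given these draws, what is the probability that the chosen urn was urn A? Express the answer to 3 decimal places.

For each hypothesis, P(data | H) works out to: P(data | urn A) = (2/5)(2/4)(1/3) = 1/15; P(data | urn B) = (1/9)(3/8)(5/7) = 5/168.
Weighting by the prior gives 1/2 · 1/15 = 1/30, 1/2 · 5/168 = 5/336; with total 27/560.
So P(urn A | data) = (1/30) / (27/560) = 56/81.

0.691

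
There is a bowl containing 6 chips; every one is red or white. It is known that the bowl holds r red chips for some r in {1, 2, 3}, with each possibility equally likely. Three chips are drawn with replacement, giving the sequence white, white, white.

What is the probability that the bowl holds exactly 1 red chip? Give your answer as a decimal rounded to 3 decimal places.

Under each hypothesis, the probability of the observed sequence is: P(data | r = 1) = (5/6)(5/6)(5/6) = 125/216; P(data | r = 2) = (4/6)(4/6)(4/6) = 8/27; P(data | r = 3) = (3/6)(3/6)(3/6) = 1/8.
Weighting by the prior gives 1/3 · 125/216 = 125/648, 1/3 · 8/27 = 8/81, 1/3 · 1/8 = 1/24; with total 1/3.
Hence P(r = 1 | data) = (125/648) / (1/3) = 125/216.

0.579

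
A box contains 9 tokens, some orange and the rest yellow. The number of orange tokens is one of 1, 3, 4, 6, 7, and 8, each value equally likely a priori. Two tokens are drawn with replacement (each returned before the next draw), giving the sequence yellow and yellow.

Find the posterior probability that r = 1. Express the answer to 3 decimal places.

0.460

For each hypothesis, P(data | H) works out to: P(data | r = 1) = (8/9)(8/9) = 64/81; P(data | r = 3) = (6/9)(6/9) = 4/9; P(data | r = 4) = (5/9)(5/9) = 25/81; P(data | r = 6) = (3/9)(3/9) = 1/9; P(data | r = 7) = (2/9)(2/9) = 4/81; P(data | r = 8) = (1/9)(1/9) = 1/81.
Weighting by the prior gives 1/6 · 64/81 = 32/243, 1/6 · 4/9 = 2/27, 1/6 · 25/81 = 25/486, 1/6 · 1/9 = 1/54, 1/6 · 4/81 = 2/243, 1/6 · 1/81 = 1/486; with total 139/486.
By Bayes' rule, P(r = 1 | data) = (32/243) / (139/486) = 64/139.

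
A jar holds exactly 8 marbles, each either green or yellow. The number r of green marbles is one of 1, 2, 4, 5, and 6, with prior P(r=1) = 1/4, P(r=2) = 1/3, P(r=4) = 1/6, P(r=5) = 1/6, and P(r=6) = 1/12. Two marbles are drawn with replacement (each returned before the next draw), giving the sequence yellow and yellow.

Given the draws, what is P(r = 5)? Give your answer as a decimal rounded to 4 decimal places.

For each hypothesis, P(data | H) works out to: P(data | r = 1) = (7/8)(7/8) = 49/64; P(data | r = 2) = (6/8)(6/8) = 9/16; P(data | r = 4) = (4/8)(4/8) = 1/4; P(data | r = 5) = (3/8)(3/8) = 9/64; P(data | r = 6) = (2/8)(2/8) = 1/16.
The prior-weighted likelihoods are 1/4 · 49/64 = 49/256, 1/3 · 9/16 = 3/16, 1/6 · 1/4 = 1/24, 1/6 · 9/64 = 3/128, 1/12 · 1/16 = 1/192; with total 115/256.
By Bayes' rule, P(r = 5 | data) = (3/128) / (115/256) = 6/115.

0.0522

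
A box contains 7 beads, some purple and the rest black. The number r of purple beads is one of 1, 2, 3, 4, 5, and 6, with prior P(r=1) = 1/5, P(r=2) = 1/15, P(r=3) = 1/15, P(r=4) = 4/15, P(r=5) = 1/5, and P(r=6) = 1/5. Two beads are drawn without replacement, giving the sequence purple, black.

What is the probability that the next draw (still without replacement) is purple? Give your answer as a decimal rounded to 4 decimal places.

0.5706

The likelihood of the observed sequence under each hypothesis: P(data | r = 1) = (1/7)(6/6) = 1/7; P(data | r = 2) = (2/7)(5/6) = 5/21; P(data | r = 3) = (3/7)(4/6) = 2/7; P(data | r = 4) = (4/7)(3/6) = 2/7; P(data | r = 5) = (5/7)(2/6) = 5/21; P(data | r = 6) = (6/7)(1/6) = 1/7.
Multiplying each by its prior: 1/5 · 1/7 = 1/35, 1/15 · 5/21 = 1/63, 1/15 · 2/7 = 2/105, 4/15 · 2/7 = 8/105, 1/5 · 5/21 = 1/21, 1/5 · 1/7 = 1/35; with total 68/315.
Normalising, the posterior is P(r = 1 | data) = 9/68, P(r = 2 | data) = 5/68, P(r = 3 | data) = 3/34, P(r = 4 | data) = 6/17, P(r = 5 | data) = 15/68, P(r = 6 | data) = 9/68.
The predictive probability is P(purple next | data) = (0)(9/68) + (1/5)(5/68) + (2/5)(3/34) + (3/5)(6/17) + (4/5)(15/68) + (1)(9/68) = 97/170.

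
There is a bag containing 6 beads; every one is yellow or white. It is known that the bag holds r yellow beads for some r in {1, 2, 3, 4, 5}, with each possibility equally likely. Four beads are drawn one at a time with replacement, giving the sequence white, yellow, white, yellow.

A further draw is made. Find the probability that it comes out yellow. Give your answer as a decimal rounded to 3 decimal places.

The likelihood of the observed sequence under each hypothesis: P(data | r = 1) = (5/6)(1/6)(5/6)(1/6) = 0.01929; P(data | r = 2) = (4/6)(2/6)(4/6)(2/6) = 0.049383; P(data | r = 3) = (3/6)(3/6)(3/6)(3/6) = 0.0625; P(data | r = 4) = (2/6)(4/6)(2/6)(4/6) = 0.049383; P(data | r = 5) = (1/6)(5/6)(1/6)(5/6) = 0.01929.
Multiplying each by its prior: 1/5 · 0.01929 = 0.003858, 1/5 · 0.049383 = 0.0098765, 1/5 · 0.0625 = 0.0125, 1/5 · 0.049383 = 0.0098765, 1/5 · 0.01929 = 0.003858; with total 0.039969.
Normalising, the posterior is P(r = 1 | data) = 0.096525, P(r = 2 | data) = 0.2471, P(r = 3 | data) = 0.31274, P(r = 4 | data) = 0.2471, P(r = 5 | data) = 0.096525.
The predictive probability is P(yellow next | data) = (1/6)(0.096525) + (1/3)(0.2471) + (1/2)(0.31274) + (2/3)(0.2471) + (5/6)(0.096525) = 0.5.

0.500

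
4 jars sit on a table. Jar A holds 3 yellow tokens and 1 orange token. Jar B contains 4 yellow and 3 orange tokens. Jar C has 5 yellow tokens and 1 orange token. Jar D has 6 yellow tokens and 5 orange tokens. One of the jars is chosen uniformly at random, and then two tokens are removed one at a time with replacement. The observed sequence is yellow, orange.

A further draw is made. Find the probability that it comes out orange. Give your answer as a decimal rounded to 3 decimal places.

The likelihood of the observed sequence under each hypothesis: P(data | jar A) = (3/4)(1/4) = 0.1875; P(data | jar B) = (4/7)(3/7) = 0.2449; P(data | jar C) = (5/6)(1/6) = 0.13889; P(data | jar D) = (6/11)(5/11) = 0.24793.
The prior-weighted likelihoods are 1/4 · 0.1875 = 0.046875, 1/4 · 0.2449 = 0.061224, 1/4 · 0.13889 = 0.034722, 1/4 · 0.24793 = 0.061983; summing to 0.20481.
Normalising, the posterior is P(jar A | data) = 0.22888, P(jar B | data) = 0.29894, P(jar C | data) = 0.16954, P(jar D | data) = 0.30265.
So P(orange next | data) = Σ P(orange next | H) P(H | data) = (1/4)(0.22888) + (3/7)(0.29894) + (1/6)(0.16954) + (5/11)(0.30265) = 0.35116.

0.351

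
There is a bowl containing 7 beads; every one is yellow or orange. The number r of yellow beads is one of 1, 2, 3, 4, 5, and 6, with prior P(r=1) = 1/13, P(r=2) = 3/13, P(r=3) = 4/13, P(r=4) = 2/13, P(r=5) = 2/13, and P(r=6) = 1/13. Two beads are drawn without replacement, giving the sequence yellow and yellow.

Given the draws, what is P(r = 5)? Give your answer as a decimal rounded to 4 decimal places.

0.3226

The likelihood of the observed sequence under each hypothesis: P(data | r = 1) = (1/7)(0/6) = 0; P(data | r = 2) = (2/7)(1/6) = 1/21; P(data | r = 3) = (3/7)(2/6) = 1/7; P(data | r = 4) = (4/7)(3/6) = 2/7; P(data | r = 5) = (5/7)(4/6) = 10/21; P(data | r = 6) = (6/7)(5/6) = 5/7.
Weighting by the prior gives 1/13 · 0 = 0, 3/13 · 1/21 = 1/91, 4/13 · 1/7 = 4/91, 2/13 · 2/7 = 4/91, 2/13 · 10/21 = 20/273, 1/13 · 5/7 = 5/91; with total 62/273.
By Bayes' rule, P(r = 5 | data) = (20/273) / (62/273) = 10/31.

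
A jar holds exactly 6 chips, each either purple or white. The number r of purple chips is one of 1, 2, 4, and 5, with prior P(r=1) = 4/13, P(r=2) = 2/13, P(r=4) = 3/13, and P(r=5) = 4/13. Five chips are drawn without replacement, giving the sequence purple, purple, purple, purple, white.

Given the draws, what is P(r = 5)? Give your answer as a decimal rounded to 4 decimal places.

0.7692

Compute the likelihood of the observed sequence for each case: P(data | r = 1) = (1/6)(0/5) = 0; P(data | r = 2) = (2/6)(1/5)(0/4) = 0; P(data | r = 4) = (4/6)(3/5)(2/4)(1/3)(2/2) = 1/15; P(data | r = 5) = (5/6)(4/5)(3/4)(2/3)(1/2) = 1/6.
Weighting by the prior gives 4/13 · 0 = 0, 2/13 · 0 = 0, 3/13 · 1/15 = 1/65, 4/13 · 1/6 = 2/39; these sum to 1/15.
Hence P(r = 5 | data) = (2/39) / (1/15) = 10/13.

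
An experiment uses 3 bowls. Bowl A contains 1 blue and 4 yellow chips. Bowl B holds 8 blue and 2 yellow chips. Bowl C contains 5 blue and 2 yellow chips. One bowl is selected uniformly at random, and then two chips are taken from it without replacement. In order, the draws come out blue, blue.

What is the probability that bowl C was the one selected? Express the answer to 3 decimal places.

0.434

Compute the likelihood of the observed sequence for each case: P(data | bowl A) = (1/5)(0/4) = 0; P(data | bowl B) = (8/10)(7/9) = 28/45; P(data | bowl C) = (5/7)(4/6) = 10/21.
Weighting by the prior gives 1/3 · 0 = 0, 1/3 · 28/45 = 28/135, 1/3 · 10/21 = 10/63; with total 346/945.
Hence P(bowl C | data) = (10/63) / (346/945) = 75/173.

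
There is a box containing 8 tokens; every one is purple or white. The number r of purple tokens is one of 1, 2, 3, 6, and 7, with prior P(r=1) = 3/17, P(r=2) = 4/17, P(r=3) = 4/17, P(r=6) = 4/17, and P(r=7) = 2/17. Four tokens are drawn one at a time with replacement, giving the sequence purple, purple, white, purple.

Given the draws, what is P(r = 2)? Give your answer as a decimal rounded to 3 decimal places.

Compute the likelihood of the observed sequence for each case: P(data | r = 1) = (1/8)(1/8)(7/8)(1/8) = 0.001709; P(data | r = 2) = (2/8)(2/8)(6/8)(2/8) = 0.011719; P(data | r = 3) = (3/8)(3/8)(5/8)(3/8) = 0.032959; P(data | r = 6) = (6/8)(6/8)(2/8)(6/8) = 0.10547; P(data | r = 7) = (7/8)(7/8)(1/8)(7/8) = 0.08374.
Multiplying each by its prior: 3/17 · 0.001709 = 0.00030159, 4/17 · 0.011719 = 0.0027574, 4/17 · 0.032959 = 0.0077551, 4/17 · 0.10547 = 0.024816, 2/17 · 0.08374 = 0.0098518; with total 0.045482.
So P(r = 2 | data) = (0.0027574) / (0.045482) = 0.060625.

0.061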